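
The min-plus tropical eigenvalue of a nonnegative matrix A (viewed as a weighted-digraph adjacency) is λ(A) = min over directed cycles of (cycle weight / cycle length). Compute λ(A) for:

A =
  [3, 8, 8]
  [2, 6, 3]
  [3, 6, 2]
λ(A) = 2

Enumerate directed cycles and compute their means (weight / length). Sample:
  cycle 0 → 0: weight = 3, length = 1, mean = 3/1 ≈ 3.000
  cycle 1 → 1: weight = 6, length = 1, mean = 6/1 ≈ 6.000
  cycle 2 → 2: weight = 2, length = 1, mean = 2/1 ≈ 2.000
  cycle 0 → 1 → 0: weight = 10, length = 2, mean = 10/2 ≈ 5.000
  cycle 0 → 2 → 0: weight = 11, length = 2, mean = 11/2 ≈ 5.500
  cycle 1 → 0 → 1: weight = 10, length = 2, mean = 10/2 ≈ 5.000
Minimum mean = 2.000, attained e.g. along the cycle 2 → 2 with weight 2 and length 1. So λ(A) = 2/1 = 2.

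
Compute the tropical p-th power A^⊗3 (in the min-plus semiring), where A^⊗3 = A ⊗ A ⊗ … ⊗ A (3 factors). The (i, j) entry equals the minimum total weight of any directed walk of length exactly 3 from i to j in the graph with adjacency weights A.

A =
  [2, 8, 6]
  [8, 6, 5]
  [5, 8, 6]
A^⊗3 =
  [6, 12, 10]
  [12, 18, 16]
  [9, 15, 13]

Each entry (A^⊗3)_ij equals the minimum over all length-3 walks i = v_0 → v_1 → … → v_3 = j of Σ_t A[v_t][v_{t+1}]. For example, for (i, j) = (0, 2) we minimise over 9 possible intermediate vertex sequences; the minimum is 10, attained along the walk 0 → 0 → 0 → 2.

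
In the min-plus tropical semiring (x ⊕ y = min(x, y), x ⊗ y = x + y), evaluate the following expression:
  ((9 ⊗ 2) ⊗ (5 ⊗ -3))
((9 ⊗ 2) ⊗ (5 ⊗ -3)) = 13

Expand innermost to outermost. Recall ⊕ takes the minimum of its arguments and ⊗ takes their sum. Working out the expression ((9 ⊗ 2) ⊗ (5 ⊗ -3)) gives 13.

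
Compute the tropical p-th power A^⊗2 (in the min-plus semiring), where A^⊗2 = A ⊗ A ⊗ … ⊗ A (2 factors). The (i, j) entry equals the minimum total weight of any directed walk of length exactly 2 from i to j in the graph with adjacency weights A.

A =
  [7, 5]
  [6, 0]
A^⊗2 =
  [11, 5]
  [6, 0]

Each entry (A^⊗2)_ij equals the minimum over all length-2 walks i = v_0 → v_1 → … → v_2 = j of Σ_t A[v_t][v_{t+1}]. For example, for (i, j) = (0, 1) we minimise over 2 possible intermediate vertex sequences; the minimum is 5, attained along the walk 0 → 1 → 1.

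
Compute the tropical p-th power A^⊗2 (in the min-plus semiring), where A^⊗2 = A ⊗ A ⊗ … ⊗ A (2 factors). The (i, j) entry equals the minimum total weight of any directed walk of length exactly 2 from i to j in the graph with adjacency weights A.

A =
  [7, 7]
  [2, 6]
A^⊗2 =
  [9, 13]
  [8, 9]

Each entry (A^⊗2)_ij equals the minimum over all length-2 walks i = v_0 → v_1 → … → v_2 = j of Σ_t A[v_t][v_{t+1}]. For example, for (i, j) = (0, 1) we minimise over 2 possible intermediate vertex sequences; the minimum is 13, attained along the walk 0 → 1 → 1.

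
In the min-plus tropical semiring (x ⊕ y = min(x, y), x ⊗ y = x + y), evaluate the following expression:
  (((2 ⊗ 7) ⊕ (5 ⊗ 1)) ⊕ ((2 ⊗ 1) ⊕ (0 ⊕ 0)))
(((2 ⊗ 7) ⊕ (5 ⊗ 1)) ⊕ ((2 ⊗ 1) ⊕ (0 ⊕ 0))) = 0

Expand innermost to outermost. Recall ⊕ takes the minimum of its arguments and ⊗ takes their sum. Working out the expression (((2 ⊗ 7) ⊕ (5 ⊗ 1)) ⊕ ((2 ⊗ 1) ⊕ (0 ⊕ 0))) gives 0.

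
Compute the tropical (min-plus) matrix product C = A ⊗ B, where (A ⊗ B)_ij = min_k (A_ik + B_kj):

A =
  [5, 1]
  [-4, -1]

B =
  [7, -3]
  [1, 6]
A ⊗ B =
  [2, 2]
  [0, -7]

Apply the min-plus product entry-by-entry:
  C[0][0] = min over k of (A[0][0] + B[0][0] = 5 + 7 = 12, A[0][1] + B[1][0] = 1 + 1 = 2) = 2 (attained at k = 1)
  C[0][1] = min over k of (A[0][0] + B[0][1] = 5 + -3 = 2, A[0][1] + B[1][1] = 1 + 6 = 7) = 2 (attained at k = 0)
  C[1][0] = min over k of (A[1][0] + B[0][0] = -4 + 7 = 3, A[1][1] + B[1][0] = -1 + 1 = 0) = 0 (attained at k = 1)
  C[1][1] = min over k of (A[1][0] + B[0][1] = -4 + -3 = -7, A[1][1] + B[1][1] = -1 + 6 = 5) = -7 (attained at k = 0)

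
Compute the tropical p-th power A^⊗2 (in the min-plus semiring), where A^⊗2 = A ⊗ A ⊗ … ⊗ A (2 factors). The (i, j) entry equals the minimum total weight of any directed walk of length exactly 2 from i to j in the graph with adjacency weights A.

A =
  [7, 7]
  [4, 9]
A^⊗2 =
  [11, 14]
  [11, 11]

Each entry (A^⊗2)_ij equals the minimum over all length-2 walks i = v_0 → v_1 → … → v_2 = j of Σ_t A[v_t][v_{t+1}]. For example, for (i, j) = (0, 1) we minimise over 2 possible intermediate vertex sequences; the minimum is 14, attained along the walk 0 → 0 → 1.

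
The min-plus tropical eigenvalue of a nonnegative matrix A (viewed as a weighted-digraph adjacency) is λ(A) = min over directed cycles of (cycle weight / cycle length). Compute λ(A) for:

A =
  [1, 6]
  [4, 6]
λ(A) = 1

Enumerate directed cycles and compute their means (weight / length). Sample:
  cycle 0 → 0: weight = 1, length = 1, mean = 1/1 ≈ 1.000
  cycle 1 → 1: weight = 6, length = 1, mean = 6/1 ≈ 6.000
  cycle 0 → 1 → 0: weight = 10, length = 2, mean = 10/2 ≈ 5.000
  cycle 1 → 0 → 1: weight = 10, length = 2, mean = 10/2 ≈ 5.000
Minimum mean = 1.000, attained e.g. along the cycle 0 → 0 with weight 1 and length 1. So λ(A) = 1/1 = 1.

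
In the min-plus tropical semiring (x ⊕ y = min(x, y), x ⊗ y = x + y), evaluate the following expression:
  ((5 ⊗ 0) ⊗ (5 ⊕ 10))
((5 ⊗ 0) ⊗ (5 ⊕ 10)) = 10

Expand innermost to outermost. Recall ⊕ takes the minimum of its arguments and ⊗ takes their sum. Working out the expression ((5 ⊗ 0) ⊗ (5 ⊕ 10)) gives 10.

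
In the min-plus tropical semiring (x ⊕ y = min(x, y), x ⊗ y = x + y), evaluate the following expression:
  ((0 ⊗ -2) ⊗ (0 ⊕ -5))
((0 ⊗ -2) ⊗ (0 ⊕ -5)) = -7

Expand innermost to outermost. Recall ⊕ takes the minimum of its arguments and ⊗ takes their sum. Working out the expression ((0 ⊗ -2) ⊗ (0 ⊕ -5)) gives -7.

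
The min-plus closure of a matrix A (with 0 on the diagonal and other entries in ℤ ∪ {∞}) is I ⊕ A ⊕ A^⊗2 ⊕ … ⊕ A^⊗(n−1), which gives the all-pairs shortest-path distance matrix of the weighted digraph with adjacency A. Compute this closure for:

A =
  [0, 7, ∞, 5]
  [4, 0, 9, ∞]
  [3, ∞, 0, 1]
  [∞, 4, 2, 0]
Closure =
  [0, 7, 7, 5]
  [4, 0, 9, 9]
  [3, 5, 0, 1]
  [5, 4, 2, 0]

This is the Floyd-Warshall all-pairs shortest-path computation. For each intermediate vertex k = 0, 1, …, 3, update dist[i][j] ← min(dist[i][j], dist[i][k] + dist[k][j]). The final matrix gives, for each (i, j), the minimum total weight of any directed path from i to j (possibly empty when i = j).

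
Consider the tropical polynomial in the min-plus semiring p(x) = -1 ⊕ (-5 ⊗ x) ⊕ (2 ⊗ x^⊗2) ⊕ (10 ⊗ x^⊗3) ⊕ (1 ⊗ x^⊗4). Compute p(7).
p(7) = -1

A tropical monomial a ⊗ x^⊗i evaluates to a + i · x. Evaluating each term at x = 7:
  Term 0 contributes -1 + 0 · 7 = -1
  Term 1 contributes -5 + 1 · 7 = 2
  Term 2 contributes 2 + 2 · 7 = 16
  Term 3 contributes 10 + 3 · 7 = 31
  Term 4 contributes 1 + 4 · 7 = 29
p(7) = ⊕ of these = min[-1, 2, 16, 31, 29] = -1.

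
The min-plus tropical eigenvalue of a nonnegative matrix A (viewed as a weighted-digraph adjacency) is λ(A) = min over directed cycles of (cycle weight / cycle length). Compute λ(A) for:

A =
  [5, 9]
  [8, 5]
λ(A) = 5

Enumerate directed cycles and compute their means (weight / length). Sample:
  cycle 0 → 0: weight = 5, length = 1, mean = 5/1 ≈ 5.000
  cycle 1 → 1: weight = 5, length = 1, mean = 5/1 ≈ 5.000
  cycle 0 → 1 → 0: weight = 17, length = 2, mean = 17/2 ≈ 8.500
  cycle 1 → 0 → 1: weight = 17, length = 2, mean = 17/2 ≈ 8.500
Minimum mean = 5.000, attained e.g. along the cycle 0 → 0 with weight 5 and length 1. So λ(A) = 5/1 = 5.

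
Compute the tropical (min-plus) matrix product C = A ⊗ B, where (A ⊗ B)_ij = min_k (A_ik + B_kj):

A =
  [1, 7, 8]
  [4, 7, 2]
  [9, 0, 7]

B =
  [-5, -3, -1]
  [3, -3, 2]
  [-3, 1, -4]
A ⊗ B =
  [-4, -2, 0]
  [-1, 1, -2]
  [3, -3, 2]

Apply the min-plus product entry-by-entry:
  C[0][0] = min over k of (A[0][0] + B[0][0] = 1 + -5 = -4, A[0][1] + B[1][0] = 7 + 3 = 10, A[0][2] + B[2][0] = 8 + -3 = 5) = -4 (attained at k = 0)
  C[0][1] = min over k of (A[0][0] + B[0][1] = 1 + -3 = -2, A[0][1] + B[1][1] = 7 + -3 = 4, A[0][2] + B[2][1] = 8 + 1 = 9) = -2 (attained at k = 0)
  C[0][2] = min over k of (A[0][0] + B[0][2] = 1 + -1 = 0, A[0][1] + B[1][2] = 7 + 2 = 9, A[0][2] + B[2][2] = 8 + -4 = 4) = 0 (attained at k = 0)
  C[1][0] = min over k of (A[1][0] + B[0][0] = 4 + -5 = -1, A[1][1] + B[1][0] = 7 + 3 = 10, A[1][2] + B[2][0] = 2 + -3 = -1) = -1 (attained at k = 0)
  C[1][1] = min over k of (A[1][0] + B[0][1] = 4 + -3 = 1, A[1][1] + B[1][1] = 7 + -3 = 4, A[1][2] + B[2][1] = 2 + 1 = 3) = 1 (attained at k = 0)
  C[1][2] = min over k of (A[1][0] + B[0][2] = 4 + -1 = 3, A[1][1] + B[1][2] = 7 + 2 = 9, A[1][2] + B[2][2] = 2 + -4 = -2) = -2 (attained at k = 2)
  C[2][0] = min over k of (A[2][0] + B[0][0] = 9 + -5 = 4, A[2][1] + B[1][0] = 0 + 3 = 3, A[2][2] + B[2][0] = 7 + -3 = 4) = 3 (attained at k = 1)
  C[2][1] = min over k of (A[2][0] + B[0][1] = 9 + -3 = 6, A[2][1] + B[1][1] = 0 + -3 = -3, A[2][2] + B[2][1] = 7 + 1 = 8) = -3 (attained at k = 1)
  C[2][2] = min over k of (A[2][0] + B[0][2] = 9 + -1 = 8, A[2][1] + B[1][2] = 0 + 2 = 2, A[2][2] + B[2][2] = 7 + -4 = 3) = 2 (attained at k = 1)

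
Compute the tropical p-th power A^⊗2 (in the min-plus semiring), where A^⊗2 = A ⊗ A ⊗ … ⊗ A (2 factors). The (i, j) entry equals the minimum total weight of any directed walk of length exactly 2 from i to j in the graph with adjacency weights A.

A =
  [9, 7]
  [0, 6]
A^⊗2 =
  [7, 13]
  [6, 7]

Each entry (A^⊗2)_ij equals the minimum over all length-2 walks i = v_0 → v_1 → … → v_2 = j of Σ_t A[v_t][v_{t+1}]. For example, for (i, j) = (0, 1) we minimise over 2 possible intermediate vertex sequences; the minimum is 13, attained along the walk 0 → 1 → 1.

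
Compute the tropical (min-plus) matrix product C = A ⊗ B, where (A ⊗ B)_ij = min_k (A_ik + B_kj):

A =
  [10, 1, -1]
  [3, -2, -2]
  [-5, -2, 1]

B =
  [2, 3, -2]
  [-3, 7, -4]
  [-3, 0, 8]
A ⊗ B =
  [-4, -1, -3]
  [-5, -2, -6]
  [-5, -2, -7]

Apply the min-plus product entry-by-entry:
  C[0][0] = min over k of (A[0][0] + B[0][0] = 10 + 2 = 12, A[0][1] + B[1][0] = 1 + -3 = -2, A[0][2] + B[2][0] = -1 + -3 = -4) = -4 (attained at k = 2)
  C[0][1] = min over k of (A[0][0] + B[0][1] = 10 + 3 = 13, A[0][1] + B[1][1] = 1 + 7 = 8, A[0][2] + B[2][1] = -1 + 0 = -1) = -1 (attained at k = 2)
  C[0][2] = min over k of (A[0][0] + B[0][2] = 10 + -2 = 8, A[0][1] + B[1][2] = 1 + -4 = -3, A[0][2] + B[2][2] = -1 + 8 = 7) = -3 (attained at k = 1)
  C[1][0] = min over k of (A[1][0] + B[0][0] = 3 + 2 = 5, A[1][1] + B[1][0] = -2 + -3 = -5, A[1][2] + B[2][0] = -2 + -3 = -5) = -5 (attained at k = 1)
  C[1][1] = min over k of (A[1][0] + B[0][1] = 3 + 3 = 6, A[1][1] + B[1][1] = -2 + 7 = 5, A[1][2] + B[2][1] = -2 + 0 = -2) = -2 (attained at k = 2)
  C[1][2] = min over k of (A[1][0] + B[0][2] = 3 + -2 = 1, A[1][1] + B[1][2] = -2 + -4 = -6, A[1][2] + B[2][2] = -2 + 8 = 6) = -6 (attained at k = 1)
  C[2][0] = min over k of (A[2][0] + B[0][0] = -5 + 2 = -3, A[2][1] + B[1][0] = -2 + -3 = -5, A[2][2] + B[2][0] = 1 + -3 = -2) = -5 (attained at k = 1)
  C[2][1] = min over k of (A[2][0] + B[0][1] = -5 + 3 = -2, A[2][1] + B[1][1] = -2 + 7 = 5, A[2][2] + B[2][1] = 1 + 0 = 1) = -2 (attained at k = 0)
  C[2][2] = min over k of (A[2][0] + B[0][2] = -5 + -2 = -7, A[2][1] + B[1][2] = -2 + -4 = -6, A[2][2] + B[2][2] = 1 + 8 = 9) = -7 (attained at k = 0)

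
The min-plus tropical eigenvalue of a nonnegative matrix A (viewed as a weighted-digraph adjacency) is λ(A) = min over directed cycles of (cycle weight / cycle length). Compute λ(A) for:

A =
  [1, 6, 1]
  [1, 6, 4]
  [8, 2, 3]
λ(A) = 1

Enumerate directed cycles and compute their means (weight / length). Sample:
  cycle 0 → 0: weight = 1, length = 1, mean = 1/1 ≈ 1.000
  cycle 1 → 1: weight = 6, length = 1, mean = 6/1 ≈ 6.000
  cycle 2 → 2: weight = 3, length = 1, mean = 3/1 ≈ 3.000
  cycle 0 → 1 → 0: weight = 7, length = 2, mean = 7/2 ≈ 3.500
  cycle 0 → 2 → 0: weight = 9, length = 2, mean = 9/2 ≈ 4.500
  cycle 1 → 0 → 1: weight = 7, length = 2, mean = 7/2 ≈ 3.500
Minimum mean = 1.000, attained e.g. along the cycle 0 → 0 with weight 1 and length 1. So λ(A) = 1/1 = 1.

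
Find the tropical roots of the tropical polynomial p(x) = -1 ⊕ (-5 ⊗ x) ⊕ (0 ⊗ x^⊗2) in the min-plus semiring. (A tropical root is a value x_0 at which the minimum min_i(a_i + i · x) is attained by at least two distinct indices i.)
Roots: {-5, 4}

Each tropical root is a break point of the lower envelope of the lines y = a_i + i · x (there are 3 lines, with slopes 0, 1, ..., 2). Only the lines that attain the minimum somewhere contribute to roots; other lines are dominated. Here the surviving (envelope) indices are i = 2, i = 1, i = 0.
Intersections between consecutive envelope lines give the roots: for adjacent envelope indices i < j the intersection is x = (a_i − a_j) / (j − i). Reading off the sorted break points: {-5, 4}.
Verification: at each break x_0, at least two indices attain the minimum of min_i(a_i + i · x_0).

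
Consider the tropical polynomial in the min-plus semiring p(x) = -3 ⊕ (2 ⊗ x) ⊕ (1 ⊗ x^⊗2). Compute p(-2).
p(-2) = -3

A tropical monomial a ⊗ x^⊗i evaluates to a + i · x. Evaluating each term at x = -2:
  Term 0 contributes -3 + 0 · -2 = -3
  Term 1 contributes 2 + 1 · -2 = 0
  Term 2 contributes 1 + 2 · -2 = -3
p(-2) = ⊕ of these = min[-3, 0, -3] = -3.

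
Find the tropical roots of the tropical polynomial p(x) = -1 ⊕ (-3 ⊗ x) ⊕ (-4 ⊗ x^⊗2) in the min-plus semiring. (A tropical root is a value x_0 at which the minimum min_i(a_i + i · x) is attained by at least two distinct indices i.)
Roots: {1, 2}

Each tropical root is a break point of the lower envelope of the lines y = a_i + i · x (there are 3 lines, with slopes 0, 1, ..., 2). Only the lines that attain the minimum somewhere contribute to roots; other lines are dominated. Here the surviving (envelope) indices are i = 2, i = 1, i = 0.
Intersections between consecutive envelope lines give the roots: for adjacent envelope indices i < j the intersection is x = (a_i − a_j) / (j − i). Reading off the sorted break points: {1, 2}.
Verification: at each break x_0, at least two indices attain the minimum of min_i(a_i + i · x_0).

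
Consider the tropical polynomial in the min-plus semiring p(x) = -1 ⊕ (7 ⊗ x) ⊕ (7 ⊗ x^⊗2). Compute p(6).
p(6) = -1

A tropical monomial a ⊗ x^⊗i evaluates to a + i · x. Evaluating each term at x = 6:
  Term 0 contributes -1 + 0 · 6 = -1
  Term 1 contributes 7 + 1 · 6 = 13
  Term 2 contributes 7 + 2 · 6 = 19
p(6) = ⊕ of these = min[-1, 13, 19] = -1.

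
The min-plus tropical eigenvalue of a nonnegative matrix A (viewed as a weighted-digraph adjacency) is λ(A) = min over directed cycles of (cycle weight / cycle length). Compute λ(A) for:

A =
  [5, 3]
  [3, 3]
λ(A) = 3

Enumerate directed cycles and compute their means (weight / length). Sample:
  cycle 0 → 0: weight = 5, length = 1, mean = 5/1 ≈ 5.000
  cycle 1 → 1: weight = 3, length = 1, mean = 3/1 ≈ 3.000
  cycle 0 → 1 → 0: weight = 6, length = 2, mean = 6/2 ≈ 3.000
  cycle 1 → 0 → 1: weight = 6, length = 2, mean = 6/2 ≈ 3.000
Minimum mean = 3.000, attained e.g. along the cycle 1 → 1 with weight 3 and length 1. So λ(A) = 3/1 = 3.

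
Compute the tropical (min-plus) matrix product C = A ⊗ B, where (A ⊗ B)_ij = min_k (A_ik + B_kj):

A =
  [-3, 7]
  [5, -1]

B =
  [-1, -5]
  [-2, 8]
A ⊗ B =
  [-4, -8]
  [-3, 0]

Apply the min-plus product entry-by-entry:
  C[0][0] = min over k of (A[0][0] + B[0][0] = -3 + -1 = -4, A[0][1] + B[1][0] = 7 + -2 = 5) = -4 (attained at k = 0)
  C[0][1] = min over k of (A[0][0] + B[0][1] = -3 + -5 = -8, A[0][1] + B[1][1] = 7 + 8 = 15) = -8 (attained at k = 0)
  C[1][0] = min over k of (A[1][0] + B[0][0] = 5 + -1 = 4, A[1][1] + B[1][0] = -1 + -2 = -3) = -3 (attained at k = 1)
  C[1][1] = min over k of (A[1][0] + B[0][1] = 5 + -5 = 0, A[1][1] + B[1][1] = -1 + 8 = 7) = 0 (attained at k = 0)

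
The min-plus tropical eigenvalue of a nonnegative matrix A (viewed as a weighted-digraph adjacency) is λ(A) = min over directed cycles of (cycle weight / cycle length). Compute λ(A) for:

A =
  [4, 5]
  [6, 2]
λ(A) = 2

Enumerate directed cycles and compute their means (weight / length). Sample:
  cycle 0 → 0: weight = 4, length = 1, mean = 4/1 ≈ 4.000
  cycle 1 → 1: weight = 2, length = 1, mean = 2/1 ≈ 2.000
  cycle 0 → 1 → 0: weight = 11, length = 2, mean = 11/2 ≈ 5.500
  cycle 1 → 0 → 1: weight = 11, length = 2, mean = 11/2 ≈ 5.500
Minimum mean = 2.000, attained e.g. along the cycle 1 → 1 with weight 2 and length 1. So λ(A) = 2/1 = 2.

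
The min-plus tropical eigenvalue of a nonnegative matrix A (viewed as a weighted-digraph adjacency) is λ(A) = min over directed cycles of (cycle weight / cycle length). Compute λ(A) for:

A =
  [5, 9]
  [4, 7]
λ(A) = 5

Enumerate directed cycles and compute their means (weight / length). Sample:
  cycle 0 → 0: weight = 5, length = 1, mean = 5/1 ≈ 5.000
  cycle 1 → 1: weight = 7, length = 1, mean = 7/1 ≈ 7.000
  cycle 0 → 1 → 0: weight = 13, length = 2, mean = 13/2 ≈ 6.500
  cycle 1 → 0 → 1: weight = 13, length = 2, mean = 13/2 ≈ 6.500
Minimum mean = 5.000, attained e.g. along the cycle 0 → 0 with weight 5 and length 1. So λ(A) = 5/1 = 5.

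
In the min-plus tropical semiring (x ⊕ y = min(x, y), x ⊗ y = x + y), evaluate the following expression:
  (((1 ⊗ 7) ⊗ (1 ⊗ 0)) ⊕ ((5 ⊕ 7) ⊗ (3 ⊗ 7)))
(((1 ⊗ 7) ⊗ (1 ⊗ 0)) ⊕ ((5 ⊕ 7) ⊗ (3 ⊗ 7))) = 9

Expand innermost to outermost. Recall ⊕ takes the minimum of its arguments and ⊗ takes their sum. Working out the expression (((1 ⊗ 7) ⊗ (1 ⊗ 0)) ⊕ ((5 ⊕ 7) ⊗ (3 ⊗ 7))) gives 9.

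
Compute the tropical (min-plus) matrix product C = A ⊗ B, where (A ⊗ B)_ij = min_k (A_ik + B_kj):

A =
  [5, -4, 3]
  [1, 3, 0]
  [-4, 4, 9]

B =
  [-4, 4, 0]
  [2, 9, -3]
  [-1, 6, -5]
A ⊗ B =
  [-2, 5, -7]
  [-3, 5, -5]
  [-8, 0, -4]

Apply the min-plus product entry-by-entry:
  C[0][0] = min over k of (A[0][0] + B[0][0] = 5 + -4 = 1, A[0][1] + B[1][0] = -4 + 2 = -2, A[0][2] + B[2][0] = 3 + -1 = 2) = -2 (attained at k = 1)
  C[0][1] = min over k of (A[0][0] + B[0][1] = 5 + 4 = 9, A[0][1] + B[1][1] = -4 + 9 = 5, A[0][2] + B[2][1] = 3 + 6 = 9) = 5 (attained at k = 1)
  C[0][2] = min over k of (A[0][0] + B[0][2] = 5 + 0 = 5, A[0][1] + B[1][2] = -4 + -3 = -7, A[0][2] + B[2][2] = 3 + -5 = -2) = -7 (attained at k = 1)
  C[1][0] = min over k of (A[1][0] + B[0][0] = 1 + -4 = -3, A[1][1] + B[1][0] = 3 + 2 = 5, A[1][2] + B[2][0] = 0 + -1 = -1) = -3 (attained at k = 0)
  C[1][1] = min over k of (A[1][0] + B[0][1] = 1 + 4 = 5, A[1][1] + B[1][1] = 3 + 9 = 12, A[1][2] + B[2][1] = 0 + 6 = 6) = 5 (attained at k = 0)
  C[1][2] = min over k of (A[1][0] + B[0][2] = 1 + 0 = 1, A[1][1] + B[1][2] = 3 + -3 = 0, A[1][2] + B[2][2] = 0 + -5 = -5) = -5 (attained at k = 2)
  C[2][0] = min over k of (A[2][0] + B[0][0] = -4 + -4 = -8, A[2][1] + B[1][0] = 4 + 2 = 6, A[2][2] + B[2][0] = 9 + -1 = 8) = -8 (attained at k = 0)
  C[2][1] = min over k of (A[2][0] + B[0][1] = -4 + 4 = 0, A[2][1] + B[1][1] = 4 + 9 = 13, A[2][2] + B[2][1] = 9 + 6 = 15) = 0 (attained at k = 0)
  C[2][2] = min over k of (A[2][0] + B[0][2] = -4 + 0 = -4, A[2][1] + B[1][2] = 4 + -3 = 1, A[2][2] + B[2][2] = 9 + -5 = 4) = -4 (attained at k = 0)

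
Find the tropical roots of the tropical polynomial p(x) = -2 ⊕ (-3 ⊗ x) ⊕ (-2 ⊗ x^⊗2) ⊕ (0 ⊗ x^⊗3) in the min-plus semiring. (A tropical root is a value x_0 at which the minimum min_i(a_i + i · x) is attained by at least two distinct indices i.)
Roots: {-2, -1, 1}

Each tropical root is a break point of the lower envelope of the lines y = a_i + i · x (there are 4 lines, with slopes 0, 1, ..., 3). Only the lines that attain the minimum somewhere contribute to roots; other lines are dominated. Here the surviving (envelope) indices are i = 3, i = 2, i = 1, i = 0.
Intersections between consecutive envelope lines give the roots: for adjacent envelope indices i < j the intersection is x = (a_i − a_j) / (j − i). Reading off the sorted break points: {-2, -1, 1}.
Verification: at each break x_0, at least two indices attain the minimum of min_i(a_i + i · x_0).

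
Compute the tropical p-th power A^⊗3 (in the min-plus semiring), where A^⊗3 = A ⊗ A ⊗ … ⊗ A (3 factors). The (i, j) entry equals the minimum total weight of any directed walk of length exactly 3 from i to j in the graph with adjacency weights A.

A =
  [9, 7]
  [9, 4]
A^⊗3 =
  [20, 15]
  [17, 12]

Each entry (A^⊗3)_ij equals the minimum over all length-3 walks i = v_0 → v_1 → … → v_3 = j of Σ_t A[v_t][v_{t+1}]. For example, for (i, j) = (0, 1) we minimise over 4 possible intermediate vertex sequences; the minimum is 15, attained along the walk 0 → 1 → 1 → 1.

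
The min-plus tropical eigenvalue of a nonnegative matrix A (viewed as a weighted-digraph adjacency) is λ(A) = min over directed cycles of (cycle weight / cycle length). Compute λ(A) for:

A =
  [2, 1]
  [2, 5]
λ(A) = 3/2

Enumerate directed cycles and compute their means (weight / length). Sample:
  cycle 0 → 0: weight = 2, length = 1, mean = 2/1 ≈ 2.000
  cycle 1 → 1: weight = 5, length = 1, mean = 5/1 ≈ 5.000
  cycle 0 → 1 → 0: weight = 3, length = 2, mean = 3/2 ≈ 1.500
  cycle 1 → 0 → 1: weight = 3, length = 2, mean = 3/2 ≈ 1.500
Minimum mean = 1.500, attained e.g. along the cycle 0 → 1 → 0 with weight 3 and length 2. So λ(A) = 3/2 = 3/2.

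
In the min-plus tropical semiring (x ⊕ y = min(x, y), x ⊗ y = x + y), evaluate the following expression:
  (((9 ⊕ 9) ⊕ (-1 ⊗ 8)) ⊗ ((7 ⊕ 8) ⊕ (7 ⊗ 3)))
(((9 ⊕ 9) ⊕ (-1 ⊗ 8)) ⊗ ((7 ⊕ 8) ⊕ (7 ⊗ 3))) = 14

Expand innermost to outermost. Recall ⊕ takes the minimum of its arguments and ⊗ takes their sum. Working out the expression (((9 ⊕ 9) ⊕ (-1 ⊗ 8)) ⊗ ((7 ⊕ 8) ⊕ (7 ⊗ 3))) gives 14.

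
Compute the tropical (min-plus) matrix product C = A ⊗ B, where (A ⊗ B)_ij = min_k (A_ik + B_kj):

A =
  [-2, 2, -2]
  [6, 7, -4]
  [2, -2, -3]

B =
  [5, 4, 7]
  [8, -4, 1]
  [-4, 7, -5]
A ⊗ B =
  [-6, -2, -7]
  [-8, 3, -9]
  [-7, -6, -8]

Apply the min-plus product entry-by-entry:
  C[0][0] = min over k of (A[0][0] + B[0][0] = -2 + 5 = 3, A[0][1] + B[1][0] = 2 + 8 = 10, A[0][2] + B[2][0] = -2 + -4 = -6) = -6 (attained at k = 2)
  C[0][1] = min over k of (A[0][0] + B[0][1] = -2 + 4 = 2, A[0][1] + B[1][1] = 2 + -4 = -2, A[0][2] + B[2][1] = -2 + 7 = 5) = -2 (attained at k = 1)
  C[0][2] = min over k of (A[0][0] + B[0][2] = -2 + 7 = 5, A[0][1] + B[1][2] = 2 + 1 = 3, A[0][2] + B[2][2] = -2 + -5 = -7) = -7 (attained at k = 2)
  C[1][0] = min over k of (A[1][0] + B[0][0] = 6 + 5 = 11, A[1][1] + B[1][0] = 7 + 8 = 15, A[1][2] + B[2][0] = -4 + -4 = -8) = -8 (attained at k = 2)
  C[1][1] = min over k of (A[1][0] + B[0][1] = 6 + 4 = 10, A[1][1] + B[1][1] = 7 + -4 = 3, A[1][2] + B[2][1] = -4 + 7 = 3) = 3 (attained at k = 1)
  C[1][2] = min over k of (A[1][0] + B[0][2] = 6 + 7 = 13, A[1][1] + B[1][2] = 7 + 1 = 8, A[1][2] + B[2][2] = -4 + -5 = -9) = -9 (attained at k = 2)
  C[2][0] = min over k of (A[2][0] + B[0][0] = 2 + 5 = 7, A[2][1] + B[1][0] = -2 + 8 = 6, A[2][2] + B[2][0] = -3 + -4 = -7) = -7 (attained at k = 2)
  C[2][1] = min over k of (A[2][0] + B[0][1] = 2 + 4 = 6, A[2][1] + B[1][1] = -2 + -4 = -6, A[2][2] + B[2][1] = -3 + 7 = 4) = -6 (attained at k = 1)
  C[2][2] = min over k of (A[2][0] + B[0][2] = 2 + 7 = 9, A[2][1] + B[1][2] = -2 + 1 = -1, A[2][2] + B[2][2] = -3 + -5 = -8) = -8 (attained at k = 2)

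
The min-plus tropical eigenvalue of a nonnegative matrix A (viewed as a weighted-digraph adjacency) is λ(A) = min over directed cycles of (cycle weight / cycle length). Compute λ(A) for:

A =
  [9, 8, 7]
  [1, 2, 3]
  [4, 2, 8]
λ(A) = 2

Enumerate directed cycles and compute their means (weight / length). Sample:
  cycle 0 → 0: weight = 9, length = 1, mean = 9/1 ≈ 9.000
  cycle 1 → 1: weight = 2, length = 1, mean = 2/1 ≈ 2.000
  cycle 2 → 2: weight = 8, length = 1, mean = 8/1 ≈ 8.000
  cycle 0 → 1 → 0: weight = 9, length = 2, mean = 9/2 ≈ 4.500
  cycle 0 → 2 → 0: weight = 11, length = 2, mean = 11/2 ≈ 5.500
  cycle 1 → 0 → 1: weight = 9, length = 2, mean = 9/2 ≈ 4.500
Minimum mean = 2.000, attained e.g. along the cycle 1 → 1 with weight 2 and length 1. So λ(A) = 2/1 = 2.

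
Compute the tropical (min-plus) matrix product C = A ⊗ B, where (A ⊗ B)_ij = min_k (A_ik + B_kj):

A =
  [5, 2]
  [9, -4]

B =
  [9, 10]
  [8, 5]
A ⊗ B =
  [10, 7]
  [4, 1]

Apply the min-plus product entry-by-entry:
  C[0][0] = min over k of (A[0][0] + B[0][0] = 5 + 9 = 14, A[0][1] + B[1][0] = 2 + 8 = 10) = 10 (attained at k = 1)
  C[0][1] = min over k of (A[0][0] + B[0][1] = 5 + 10 = 15, A[0][1] + B[1][1] = 2 + 5 = 7) = 7 (attained at k = 1)
  C[1][0] = min over k of (A[1][0] + B[0][0] = 9 + 9 = 18, A[1][1] + B[1][0] = -4 + 8 = 4) = 4 (attained at k = 1)
  C[1][1] = min over k of (A[1][0] + B[0][1] = 9 + 10 = 19, A[1][1] + B[1][1] = -4 + 5 = 1) = 1 (attained at k = 1)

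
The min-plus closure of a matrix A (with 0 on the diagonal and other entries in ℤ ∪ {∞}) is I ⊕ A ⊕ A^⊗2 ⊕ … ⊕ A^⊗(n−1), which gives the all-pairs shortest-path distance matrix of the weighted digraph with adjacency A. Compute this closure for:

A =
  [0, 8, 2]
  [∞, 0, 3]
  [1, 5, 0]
Closure =
  [0, 7, 2]
  [4, 0, 3]
  [1, 5, 0]

This is the Floyd-Warshall all-pairs shortest-path computation. For each intermediate vertex k = 0, 1, …, 2, update dist[i][j] ← min(dist[i][j], dist[i][k] + dist[k][j]). The final matrix gives, for each (i, j), the minimum total weight of any directed path from i to j (possibly empty when i = j).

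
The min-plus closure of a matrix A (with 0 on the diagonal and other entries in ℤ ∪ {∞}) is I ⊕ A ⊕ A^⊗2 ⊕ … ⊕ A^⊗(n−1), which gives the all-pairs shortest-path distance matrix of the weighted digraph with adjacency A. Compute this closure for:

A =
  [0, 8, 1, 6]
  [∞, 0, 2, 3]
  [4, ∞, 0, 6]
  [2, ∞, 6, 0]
Closure =
  [0, 8, 1, 6]
  [5, 0, 2, 3]
  [4, 12, 0, 6]
  [2, 10, 3, 0]

This is the Floyd-Warshall all-pairs shortest-path computation. For each intermediate vertex k = 0, 1, …, 3, update dist[i][j] ← min(dist[i][j], dist[i][k] + dist[k][j]). The final matrix gives, for each (i, j), the minimum total weight of any directed path from i to j (possibly empty when i = j).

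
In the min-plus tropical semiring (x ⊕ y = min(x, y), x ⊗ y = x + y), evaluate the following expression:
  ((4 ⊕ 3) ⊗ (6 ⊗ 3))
((4 ⊕ 3) ⊗ (6 ⊗ 3)) = 12

Expand innermost to outermost. Recall ⊕ takes the minimum of its arguments and ⊗ takes their sum. Working out the expression ((4 ⊕ 3) ⊗ (6 ⊗ 3)) gives 12.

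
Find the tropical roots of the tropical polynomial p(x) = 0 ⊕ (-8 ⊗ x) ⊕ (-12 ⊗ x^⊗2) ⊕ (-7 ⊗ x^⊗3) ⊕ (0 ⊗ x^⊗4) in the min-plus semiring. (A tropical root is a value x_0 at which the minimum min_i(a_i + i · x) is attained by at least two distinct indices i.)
Roots: {-7, -5, 4, 8}

Each tropical root is a break point of the lower envelope of the lines y = a_i + i · x (there are 5 lines, with slopes 0, 1, ..., 4). Only the lines that attain the minimum somewhere contribute to roots; other lines are dominated. Here the surviving (envelope) indices are i = 4, i = 3, i = 2, i = 1, i = 0.
Intersections between consecutive envelope lines give the roots: for adjacent envelope indices i < j the intersection is x = (a_i − a_j) / (j − i). Reading off the sorted break points: {-7, -5, 4, 8}.
Verification: at each break x_0, at least two indices attain the minimum of min_i(a_i + i · x_0).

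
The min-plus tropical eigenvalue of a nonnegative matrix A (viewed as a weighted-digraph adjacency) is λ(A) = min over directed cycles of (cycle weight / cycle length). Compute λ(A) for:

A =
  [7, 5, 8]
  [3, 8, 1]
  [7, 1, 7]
λ(A) = 1

Enumerate directed cycles and compute their means (weight / length). Sample:
  cycle 0 → 0: weight = 7, length = 1, mean = 7/1 ≈ 7.000
  cycle 1 → 1: weight = 8, length = 1, mean = 8/1 ≈ 8.000
  cycle 2 → 2: weight = 7, length = 1, mean = 7/1 ≈ 7.000
  cycle 0 → 1 → 0: weight = 8, length = 2, mean = 8/2 ≈ 4.000
  cycle 0 → 2 → 0: weight = 15, length = 2, mean = 15/2 ≈ 7.500
  cycle 1 → 0 → 1: weight = 8, length = 2, mean = 8/2 ≈ 4.000
Minimum mean = 1.000, attained e.g. along the cycle 1 → 2 → 1 with weight 2 and length 2. So λ(A) = 2/2 = 1.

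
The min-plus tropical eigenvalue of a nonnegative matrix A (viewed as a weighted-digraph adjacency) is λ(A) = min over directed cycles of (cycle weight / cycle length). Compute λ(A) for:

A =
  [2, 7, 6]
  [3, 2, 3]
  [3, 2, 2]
λ(A) = 2

Enumerate directed cycles and compute their means (weight / length). Sample:
  cycle 0 → 0: weight = 2, length = 1, mean = 2/1 ≈ 2.000
  cycle 1 → 1: weight = 2, length = 1, mean = 2/1 ≈ 2.000
  cycle 2 → 2: weight = 2, length = 1, mean = 2/1 ≈ 2.000
  cycle 0 → 1 → 0: weight = 10, length = 2, mean = 10/2 ≈ 5.000
  cycle 0 → 2 → 0: weight = 9, length = 2, mean = 9/2 ≈ 4.500
  cycle 1 → 0 → 1: weight = 10, length = 2, mean = 10/2 ≈ 5.000
Minimum mean = 2.000, attained e.g. along the cycle 0 → 0 with weight 2 and length 1. So λ(A) = 2/1 = 2.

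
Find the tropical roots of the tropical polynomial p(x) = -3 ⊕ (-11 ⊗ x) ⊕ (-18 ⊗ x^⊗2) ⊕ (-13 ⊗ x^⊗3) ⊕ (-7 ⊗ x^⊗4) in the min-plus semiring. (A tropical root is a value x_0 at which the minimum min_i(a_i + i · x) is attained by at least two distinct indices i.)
Roots: {-6, -5, 7, 8}

Each tropical root is a break point of the lower envelope of the lines y = a_i + i · x (there are 5 lines, with slopes 0, 1, ..., 4). Only the lines that attain the minimum somewhere contribute to roots; other lines are dominated. Here the surviving (envelope) indices are i = 4, i = 3, i = 2, i = 1, i = 0.
Intersections between consecutive envelope lines give the roots: for adjacent envelope indices i < j the intersection is x = (a_i − a_j) / (j − i). Reading off the sorted break points: {-6, -5, 7, 8}.
Verification: at each break x_0, at least two indices attain the minimum of min_i(a_i + i · x_0).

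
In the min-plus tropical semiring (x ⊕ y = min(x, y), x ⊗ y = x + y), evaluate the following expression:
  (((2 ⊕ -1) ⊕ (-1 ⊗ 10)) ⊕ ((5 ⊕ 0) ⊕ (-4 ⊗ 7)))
(((2 ⊕ -1) ⊕ (-1 ⊗ 10)) ⊕ ((5 ⊕ 0) ⊕ (-4 ⊗ 7))) = -1

Expand innermost to outermost. Recall ⊕ takes the minimum of its arguments and ⊗ takes their sum. Working out the expression (((2 ⊕ -1) ⊕ (-1 ⊗ 10)) ⊕ ((5 ⊕ 0) ⊕ (-4 ⊗ 7))) gives -1.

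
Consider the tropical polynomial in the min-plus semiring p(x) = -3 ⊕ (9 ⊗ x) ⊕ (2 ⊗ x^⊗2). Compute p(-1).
p(-1) = -3

A tropical monomial a ⊗ x^⊗i evaluates to a + i · x. Evaluating each term at x = -1:
  Term 0 contributes -3 + 0 · -1 = -3
  Term 1 contributes 9 + 1 · -1 = 8
  Term 2 contributes 2 + 2 · -1 = 0
p(-1) = ⊕ of these = min[-3, 8, 0] = -3.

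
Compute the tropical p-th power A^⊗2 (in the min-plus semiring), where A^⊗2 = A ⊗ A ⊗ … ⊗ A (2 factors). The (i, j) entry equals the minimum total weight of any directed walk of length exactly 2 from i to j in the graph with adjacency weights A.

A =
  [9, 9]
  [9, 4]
A^⊗2 =
  [18, 13]
  [13, 8]

Each entry (A^⊗2)_ij equals the minimum over all length-2 walks i = v_0 → v_1 → … → v_2 = j of Σ_t A[v_t][v_{t+1}]. For example, for (i, j) = (0, 1) we minimise over 2 possible intermediate vertex sequences; the minimum is 13, attained along the walk 0 → 1 → 1.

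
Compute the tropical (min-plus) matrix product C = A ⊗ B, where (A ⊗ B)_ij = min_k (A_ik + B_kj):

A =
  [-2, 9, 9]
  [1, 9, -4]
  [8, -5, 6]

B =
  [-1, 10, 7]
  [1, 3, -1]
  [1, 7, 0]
A ⊗ B =
  [-3, 8, 5]
  [-3, 3, -4]
  [-4, -2, -6]

Apply the min-plus product entry-by-entry:
  C[0][0] = min over k of (A[0][0] + B[0][0] = -2 + -1 = -3, A[0][1] + B[1][0] = 9 + 1 = 10, A[0][2] + B[2][0] = 9 + 1 = 10) = -3 (attained at k = 0)
  C[0][1] = min over k of (A[0][0] + B[0][1] = -2 + 10 = 8, A[0][1] + B[1][1] = 9 + 3 = 12, A[0][2] + B[2][1] = 9 + 7 = 16) = 8 (attained at k = 0)
  C[0][2] = min over k of (A[0][0] + B[0][2] = -2 + 7 = 5, A[0][1] + B[1][2] = 9 + -1 = 8, A[0][2] + B[2][2] = 9 + 0 = 9) = 5 (attained at k = 0)
  C[1][0] = min over k of (A[1][0] + B[0][0] = 1 + -1 = 0, A[1][1] + B[1][0] = 9 + 1 = 10, A[1][2] + B[2][0] = -4 + 1 = -3) = -3 (attained at k = 2)
  C[1][1] = min over k of (A[1][0] + B[0][1] = 1 + 10 = 11, A[1][1] + B[1][1] = 9 + 3 = 12, A[1][2] + B[2][1] = -4 + 7 = 3) = 3 (attained at k = 2)
  C[1][2] = min over k of (A[1][0] + B[0][2] = 1 + 7 = 8, A[1][1] + B[1][2] = 9 + -1 = 8, A[1][2] + B[2][2] = -4 + 0 = -4) = -4 (attained at k = 2)
  C[2][0] = min over k of (A[2][0] + B[0][0] = 8 + -1 = 7, A[2][1] + B[1][0] = -5 + 1 = -4, A[2][2] + B[2][0] = 6 + 1 = 7) = -4 (attained at k = 1)
  C[2][1] = min over k of (A[2][0] + B[0][1] = 8 + 10 = 18, A[2][1] + B[1][1] = -5 + 3 = -2, A[2][2] + B[2][1] = 6 + 7 = 13) = -2 (attained at k = 1)
  C[2][2] = min over k of (A[2][0] + B[0][2] = 8 + 7 = 15, A[2][1] + B[1][2] = -5 + -1 = -6, A[2][2] + B[2][2] = 6 + 0 = 6) = -6 (attained at k = 1)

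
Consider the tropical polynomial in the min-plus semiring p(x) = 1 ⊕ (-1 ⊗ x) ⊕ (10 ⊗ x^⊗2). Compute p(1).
p(1) = 0

A tropical monomial a ⊗ x^⊗i evaluates to a + i · x. Evaluating each term at x = 1:
  Term 0 contributes 1 + 0 · 1 = 1
  Term 1 contributes -1 + 1 · 1 = 0
  Term 2 contributes 10 + 2 · 1 = 12
p(1) = ⊕ of these = min[1, 0, 12] = 0.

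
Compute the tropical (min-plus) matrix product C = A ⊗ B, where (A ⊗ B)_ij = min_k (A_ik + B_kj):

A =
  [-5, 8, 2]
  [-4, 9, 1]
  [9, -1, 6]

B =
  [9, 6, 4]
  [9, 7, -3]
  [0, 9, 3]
A ⊗ B =
  [2, 1, -1]
  [1, 2, 0]
  [6, 6, -4]

Apply the min-plus product entry-by-entry:
  C[0][0] = min over k of (A[0][0] + B[0][0] = -5 + 9 = 4, A[0][1] + B[1][0] = 8 + 9 = 17, A[0][2] + B[2][0] = 2 + 0 = 2) = 2 (attained at k = 2)
  C[0][1] = min over k of (A[0][0] + B[0][1] = -5 + 6 = 1, A[0][1] + B[1][1] = 8 + 7 = 15, A[0][2] + B[2][1] = 2 + 9 = 11) = 1 (attained at k = 0)
  C[0][2] = min over k of (A[0][0] + B[0][2] = -5 + 4 = -1, A[0][1] + B[1][2] = 8 + -3 = 5, A[0][2] + B[2][2] = 2 + 3 = 5) = -1 (attained at k = 0)
  C[1][0] = min over k of (A[1][0] + B[0][0] = -4 + 9 = 5, A[1][1] + B[1][0] = 9 + 9 = 18, A[1][2] + B[2][0] = 1 + 0 = 1) = 1 (attained at k = 2)
  C[1][1] = min over k of (A[1][0] + B[0][1] = -4 + 6 = 2, A[1][1] + B[1][1] = 9 + 7 = 16, A[1][2] + B[2][1] = 1 + 9 = 10) = 2 (attained at k = 0)
  C[1][2] = min over k of (A[1][0] + B[0][2] = -4 + 4 = 0, A[1][1] + B[1][2] = 9 + -3 = 6, A[1][2] + B[2][2] = 1 + 3 = 4) = 0 (attained at k = 0)
  C[2][0] = min over k of (A[2][0] + B[0][0] = 9 + 9 = 18, A[2][1] + B[1][0] = -1 + 9 = 8, A[2][2] + B[2][0] = 6 + 0 = 6) = 6 (attained at k = 2)
  C[2][1] = min over k of (A[2][0] + B[0][1] = 9 + 6 = 15, A[2][1] + B[1][1] = -1 + 7 = 6, A[2][2] + B[2][1] = 6 + 9 = 15) = 6 (attained at k = 1)
  C[2][2] = min over k of (A[2][0] + B[0][2] = 9 + 4 = 13, A[2][1] + B[1][2] = -1 + -3 = -4, A[2][2] + B[2][2] = 6 + 3 = 9) = -4 (attained at k = 1)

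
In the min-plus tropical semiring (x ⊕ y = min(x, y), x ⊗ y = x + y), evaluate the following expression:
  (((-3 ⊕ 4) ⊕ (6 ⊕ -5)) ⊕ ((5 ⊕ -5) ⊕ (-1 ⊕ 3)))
(((-3 ⊕ 4) ⊕ (6 ⊕ -5)) ⊕ ((5 ⊕ -5) ⊕ (-1 ⊕ 3))) = -5

Expand innermost to outermost. Recall ⊕ takes the minimum of its arguments and ⊗ takes their sum. Working out the expression (((-3 ⊕ 4) ⊕ (6 ⊕ -5)) ⊕ ((5 ⊕ -5) ⊕ (-1 ⊕ 3))) gives -5.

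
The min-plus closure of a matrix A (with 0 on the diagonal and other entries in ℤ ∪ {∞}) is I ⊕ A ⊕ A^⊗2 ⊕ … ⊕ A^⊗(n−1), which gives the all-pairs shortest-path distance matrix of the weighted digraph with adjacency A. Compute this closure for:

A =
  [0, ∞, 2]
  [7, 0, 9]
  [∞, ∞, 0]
Closure =
  [0, ∞, 2]
  [7, 0, 9]
  [∞, ∞, 0]

This is the Floyd-Warshall all-pairs shortest-path computation. For each intermediate vertex k = 0, 1, …, 2, update dist[i][j] ← min(dist[i][j], dist[i][k] + dist[k][j]). The final matrix gives, for each (i, j), the minimum total weight of any directed path from i to j (possibly empty when i = j).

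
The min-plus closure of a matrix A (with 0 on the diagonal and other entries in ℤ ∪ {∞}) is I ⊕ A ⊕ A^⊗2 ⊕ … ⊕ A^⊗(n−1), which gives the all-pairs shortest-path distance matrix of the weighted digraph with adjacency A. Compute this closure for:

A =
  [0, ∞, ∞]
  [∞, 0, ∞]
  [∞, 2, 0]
Closure =
  [0, ∞, ∞]
  [∞, 0, ∞]
  [∞, 2, 0]

This is the Floyd-Warshall all-pairs shortest-path computation. For each intermediate vertex k = 0, 1, …, 2, update dist[i][j] ← min(dist[i][j], dist[i][k] + dist[k][j]). The final matrix gives, for each (i, j), the minimum total weight of any directed path from i to j (possibly empty when i = j).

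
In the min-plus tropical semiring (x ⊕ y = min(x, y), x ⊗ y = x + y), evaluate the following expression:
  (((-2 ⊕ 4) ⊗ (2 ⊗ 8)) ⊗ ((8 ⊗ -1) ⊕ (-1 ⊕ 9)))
(((-2 ⊕ 4) ⊗ (2 ⊗ 8)) ⊗ ((8 ⊗ -1) ⊕ (-1 ⊕ 9))) = 7

Expand innermost to outermost. Recall ⊕ takes the minimum of its arguments and ⊗ takes their sum. Working out the expression (((-2 ⊕ 4) ⊗ (2 ⊗ 8)) ⊗ ((8 ⊗ -1) ⊕ (-1 ⊕ 9))) gives 7.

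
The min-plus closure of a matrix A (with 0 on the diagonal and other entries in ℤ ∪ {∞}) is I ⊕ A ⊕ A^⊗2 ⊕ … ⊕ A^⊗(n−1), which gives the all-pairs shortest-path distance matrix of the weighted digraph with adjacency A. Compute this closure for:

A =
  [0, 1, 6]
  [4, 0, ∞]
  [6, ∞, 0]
Closure =
  [0, 1, 6]
  [4, 0, 10]
  [6, 7, 0]

This is the Floyd-Warshall all-pairs shortest-path computation. For each intermediate vertex k = 0, 1, …, 2, update dist[i][j] ← min(dist[i][j], dist[i][k] + dist[k][j]). The final matrix gives, for each (i, j), the minimum total weight of any directed path from i to j (possibly empty when i = j).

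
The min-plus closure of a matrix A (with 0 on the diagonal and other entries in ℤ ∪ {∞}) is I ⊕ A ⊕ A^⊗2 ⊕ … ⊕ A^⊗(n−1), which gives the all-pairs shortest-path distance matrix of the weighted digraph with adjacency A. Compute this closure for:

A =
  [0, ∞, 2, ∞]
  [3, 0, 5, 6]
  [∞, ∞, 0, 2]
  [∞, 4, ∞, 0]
Closure =
  [0, 8, 2, 4]
  [3, 0, 5, 6]
  [9, 6, 0, 2]
  [7, 4, 9, 0]

This is the Floyd-Warshall all-pairs shortest-path computation. For each intermediate vertex k = 0, 1, …, 3, update dist[i][j] ← min(dist[i][j], dist[i][k] + dist[k][j]). The final matrix gives, for each (i, j), the minimum total weight of any directed path from i to j (possibly empty when i = j).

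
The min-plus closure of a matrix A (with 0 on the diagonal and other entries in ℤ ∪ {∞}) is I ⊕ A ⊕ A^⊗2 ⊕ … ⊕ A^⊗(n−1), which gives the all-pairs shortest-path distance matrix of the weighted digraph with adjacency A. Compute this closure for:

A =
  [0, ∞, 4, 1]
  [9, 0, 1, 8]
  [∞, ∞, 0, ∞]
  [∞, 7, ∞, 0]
Closure =
  [0, 8, 4, 1]
  [9, 0, 1, 8]
  [∞, ∞, 0, ∞]
  [16, 7, 8, 0]

This is the Floyd-Warshall all-pairs shortest-path computation. For each intermediate vertex k = 0, 1, …, 3, update dist[i][j] ← min(dist[i][j], dist[i][k] + dist[k][j]). The final matrix gives, for each (i, j), the minimum total weight of any directed path from i to j (possibly empty when i = j).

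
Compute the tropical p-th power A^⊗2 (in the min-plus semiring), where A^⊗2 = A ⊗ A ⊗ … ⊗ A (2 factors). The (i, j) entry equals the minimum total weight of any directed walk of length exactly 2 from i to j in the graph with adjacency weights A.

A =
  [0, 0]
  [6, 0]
A^⊗2 =
  [0, 0]
  [6, 0]

Each entry (A^⊗2)_ij equals the minimum over all length-2 walks i = v_0 → v_1 → … → v_2 = j of Σ_t A[v_t][v_{t+1}]. For example, for (i, j) = (0, 1) we minimise over 2 possible intermediate vertex sequences; the minimum is 0, attained along the walk 0 → 0 → 1.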